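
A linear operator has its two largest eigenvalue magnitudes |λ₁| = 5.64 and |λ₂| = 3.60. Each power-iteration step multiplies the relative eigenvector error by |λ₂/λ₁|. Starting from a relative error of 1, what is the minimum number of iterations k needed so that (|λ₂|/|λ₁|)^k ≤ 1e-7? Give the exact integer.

36

|λ₂/λ₁| = 3.60/5.64 = 0.63830
Need k ≥ ln(1e-7) / ln(0.63830) = -16.1181 / -0.4490 ≈ 35.902
Smallest integer k satisfying the bound: 36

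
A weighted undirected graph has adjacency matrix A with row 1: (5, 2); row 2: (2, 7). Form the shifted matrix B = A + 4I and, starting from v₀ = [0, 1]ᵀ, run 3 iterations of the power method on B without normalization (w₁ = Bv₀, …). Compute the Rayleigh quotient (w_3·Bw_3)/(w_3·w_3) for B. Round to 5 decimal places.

B = A + 4I has rows (9, 2); (2, 11)
w1 = Bv₀ = (9·0 + 2·1; 2·0 + 11·1) = (2, 11)
w2 = Bw1 = (9·2 + 2·11; 2·2 + 11·11) = (40, 125)
w3 = Bw2 = (610, 1455)
Bw3 = (8400, 17225)
w3·Bw3 = 30186375; w3·w3 = 2489125; μ ≈ 30186375/2489125 = 12.12730

12.12730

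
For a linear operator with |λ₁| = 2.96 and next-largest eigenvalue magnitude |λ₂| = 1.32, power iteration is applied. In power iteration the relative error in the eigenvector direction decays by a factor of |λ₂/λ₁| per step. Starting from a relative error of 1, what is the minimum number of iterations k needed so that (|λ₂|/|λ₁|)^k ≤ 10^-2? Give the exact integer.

6

|λ₂/λ₁| = 1.32/2.96 = 0.44595
Need k ≥ ln(10^-2) / ln(0.44595) = -4.6052 / -0.8076 ≈ 5.703
Smallest integer k satisfying the bound: 6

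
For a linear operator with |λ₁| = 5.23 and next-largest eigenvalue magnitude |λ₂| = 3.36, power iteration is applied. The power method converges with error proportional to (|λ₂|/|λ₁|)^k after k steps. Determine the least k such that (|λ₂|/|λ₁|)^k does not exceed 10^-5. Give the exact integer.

|λ₂/λ₁| = 3.36/5.23 = 0.64245
Need k ≥ ln(10^-5) / ln(0.64245) = -11.5129 / -0.4425 ≈ 26.020
Smallest integer k satisfying the bound: 27

27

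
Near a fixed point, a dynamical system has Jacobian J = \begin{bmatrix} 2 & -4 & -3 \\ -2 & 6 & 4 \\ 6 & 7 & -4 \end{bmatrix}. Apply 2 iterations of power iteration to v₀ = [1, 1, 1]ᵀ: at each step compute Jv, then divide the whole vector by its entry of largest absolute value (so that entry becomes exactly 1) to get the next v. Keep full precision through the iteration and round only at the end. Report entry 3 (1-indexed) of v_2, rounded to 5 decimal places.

-0.10638

Jv0 = (-5.000000, 8.000000, 9.000000); divide by 9.000000 → v1 = (-0.555556, 0.888889, 1.000000)
Jv1 = (-7.666667, 10.444444, -1.111111); divide by 10.444444 → v2 = (-0.734043, 1.000000, -0.106383)
Requested entry of v2: -10/94 = -0.10638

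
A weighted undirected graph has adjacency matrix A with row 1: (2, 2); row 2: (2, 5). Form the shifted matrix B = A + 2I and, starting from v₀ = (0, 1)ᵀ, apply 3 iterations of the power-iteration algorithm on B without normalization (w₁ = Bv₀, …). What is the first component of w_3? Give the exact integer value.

B = A + 2I has rows (4, 2); (2, 7)
w1 = Bv₀ = (4·0 + 2·1; 2·0 + 7·1) = (2, 7)
w2 = Bw1 = (4·2 + 2·7; 2·2 + 7·7) = (22, 53)
w3 = Bw2 = (194, 415)
Requested component of w3: 194

194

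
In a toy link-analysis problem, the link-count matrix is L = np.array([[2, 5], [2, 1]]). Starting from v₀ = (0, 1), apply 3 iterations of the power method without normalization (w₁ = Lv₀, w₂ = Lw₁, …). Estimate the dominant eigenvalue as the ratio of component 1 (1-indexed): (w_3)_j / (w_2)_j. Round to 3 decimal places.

5.667

w1 = Lv₀ = (2·0 + 5·1; 2·0 + 1·1) = (5, 1)
w2 = Lw1 = (2·5 + 5·1; 2·5 + 1·1) = (15, 11)
w3 = Lw2 = (85, 41)
Ratio at component: 85 / 15 = 5.667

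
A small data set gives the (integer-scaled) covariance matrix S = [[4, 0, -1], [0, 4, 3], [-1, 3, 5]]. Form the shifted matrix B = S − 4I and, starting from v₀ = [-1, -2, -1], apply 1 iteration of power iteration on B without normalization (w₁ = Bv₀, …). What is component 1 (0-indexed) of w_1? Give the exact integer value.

-3

B = S − 4I has rows (0, 0, -1); (0, 0, 3); (-1, 3, 1)
w1 = Bv₀ = (1, -3, -6)
Requested component of w1: -3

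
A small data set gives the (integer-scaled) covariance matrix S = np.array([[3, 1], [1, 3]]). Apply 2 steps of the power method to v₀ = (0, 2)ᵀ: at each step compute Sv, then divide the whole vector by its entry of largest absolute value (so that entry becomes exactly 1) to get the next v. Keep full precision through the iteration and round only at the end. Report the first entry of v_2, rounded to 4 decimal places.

Sv0 = (2.00000, 6.00000); divide by 6.00000 → v1 = (0.33333, 1.00000)
Sv1 = (2.00000, 3.33333); divide by 3.33333 → v2 = (0.60000, 1.00000)
Requested entry of v2: 12/20 = 0.6000

0.6000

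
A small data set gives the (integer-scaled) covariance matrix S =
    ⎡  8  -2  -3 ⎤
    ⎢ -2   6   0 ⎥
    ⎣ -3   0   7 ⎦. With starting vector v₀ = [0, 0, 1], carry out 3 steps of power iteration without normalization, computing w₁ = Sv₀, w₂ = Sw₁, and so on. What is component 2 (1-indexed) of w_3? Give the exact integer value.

w1 = Sv₀ = (8·0 + (-2)·0 + (-3)·1; (-2)·0 + 6·0 + 0·1; (-3)·0 + 0·0 + 7·1) = (-3, 0, 7)
w2 = Sw1 = (8·(-3) + (-2)·0 + (-3)·7; (-2)·(-3) + 6·0 + 0·7; (-3)·(-3) + 0·0 + 7·7) = (-45, 6, 58)
w3 = Sw2 = (-546, 126, 541)
The requested component of w3 is 126.

126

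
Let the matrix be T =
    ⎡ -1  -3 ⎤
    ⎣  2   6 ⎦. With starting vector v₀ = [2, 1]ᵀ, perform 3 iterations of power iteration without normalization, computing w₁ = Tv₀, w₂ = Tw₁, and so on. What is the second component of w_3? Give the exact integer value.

w1 = Tv₀ = (-5, 10)
w2 = Tw1 = (-25, 50)
w3 = Tw2 = (-125, 250)
The requested component of w3 is 250.

250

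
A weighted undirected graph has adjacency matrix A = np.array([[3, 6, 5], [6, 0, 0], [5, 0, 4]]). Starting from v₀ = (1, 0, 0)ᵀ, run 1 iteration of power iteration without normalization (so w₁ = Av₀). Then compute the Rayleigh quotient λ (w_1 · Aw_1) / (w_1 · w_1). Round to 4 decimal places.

w1 = Av₀ = (3·1 + 6·0 + 5·0; 6·1 + 0·0 + 0·0; 5·1 + 0·0 + 4·0) = (3, 6, 5)
Aw1 = (70, 18, 35)
w1·Aw1 = 3·70 + 6·18 + 5·35 = 493; w1·w1 = 3·3 + 6·6 + 5·5 = 70
λ ≈ 493/70 = 7.0429

λ ≈ 7.0429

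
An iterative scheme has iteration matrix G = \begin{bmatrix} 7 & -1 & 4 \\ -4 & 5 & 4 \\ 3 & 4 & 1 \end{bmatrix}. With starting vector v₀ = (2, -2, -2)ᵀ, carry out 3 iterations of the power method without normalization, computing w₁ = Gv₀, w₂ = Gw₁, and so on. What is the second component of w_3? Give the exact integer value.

-1490

w1 = Gv₀ = (7·2 + (-1)·(-2) + 4·(-2); (-4)·2 + 5·(-2) + 4·(-2); 3·2 + 4·(-2) + 1·(-2)) = (8, -26, -4)
w2 = Gw1 = (7·8 + (-1)·(-26) + 4·(-4); (-4)·8 + 5·(-26) + 4·(-4); 3·8 + 4·(-26) + 1·(-4)) = (66, -178, -84)
w3 = Gw2 = (304, -1490, -598)
The requested component of w3 is -1490.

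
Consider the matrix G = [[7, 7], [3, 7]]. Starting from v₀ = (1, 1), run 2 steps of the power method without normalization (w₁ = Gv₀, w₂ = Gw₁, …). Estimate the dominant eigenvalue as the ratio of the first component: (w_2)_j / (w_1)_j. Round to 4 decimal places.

12.0000

w1 = Gv₀ = (14, 10)
w2 = Gw1 = (168, 112)
Ratio at component: 168 / 14 = 12.0000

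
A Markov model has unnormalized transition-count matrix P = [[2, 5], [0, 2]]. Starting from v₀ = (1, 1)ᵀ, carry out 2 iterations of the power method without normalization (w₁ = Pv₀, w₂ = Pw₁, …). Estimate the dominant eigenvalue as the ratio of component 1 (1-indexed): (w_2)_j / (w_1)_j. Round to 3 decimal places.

3.429

w1 = Pv₀ = (2·1 + 5·1; 0·1 + 2·1) = (7, 2)
w2 = Pw1 = (2·7 + 5·2; 0·7 + 2·2) = (24, 4)
Ratio at component: 24 / 7 = 3.429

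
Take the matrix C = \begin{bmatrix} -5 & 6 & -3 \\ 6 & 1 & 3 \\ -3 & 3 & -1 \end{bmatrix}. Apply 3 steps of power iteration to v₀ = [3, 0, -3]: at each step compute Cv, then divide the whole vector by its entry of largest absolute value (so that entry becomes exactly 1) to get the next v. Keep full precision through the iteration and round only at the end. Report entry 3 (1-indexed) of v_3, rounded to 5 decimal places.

Cv0 = (-6.000000, 9.000000, -6.000000); divide by 9.000000 → v1 = (-0.666667, 1.000000, -0.666667)
Cv1 = (11.333333, -5.000000, 5.666667); divide by 11.333333 → v2 = (1.000000, -0.441176, 0.500000)
Cv2 = (-9.147059, 7.058824, -4.823529); divide by -9.147059 → v3 = (1.000000, -0.771704, 0.527331)
Requested entry of v3: -492/-933 = 0.52733

0.52733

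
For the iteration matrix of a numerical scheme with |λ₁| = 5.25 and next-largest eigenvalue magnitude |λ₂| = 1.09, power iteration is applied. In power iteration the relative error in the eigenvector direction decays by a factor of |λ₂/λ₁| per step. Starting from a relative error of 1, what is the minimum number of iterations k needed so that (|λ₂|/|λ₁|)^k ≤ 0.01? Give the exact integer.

3

|λ₂/λ₁| = 1.09/5.25 = 0.20762
Need k ≥ ln(0.01) / ln(0.20762) = -4.6052 / -1.5721 ≈ 2.929
Smallest integer k satisfying the bound: 3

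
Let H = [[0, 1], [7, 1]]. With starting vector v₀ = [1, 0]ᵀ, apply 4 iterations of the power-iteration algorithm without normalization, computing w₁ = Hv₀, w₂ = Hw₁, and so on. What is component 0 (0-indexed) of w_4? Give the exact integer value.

56

w1 = Hv₀ = (0·1 + 1·0; 7·1 + 1·0) = (0, 7)
w2 = Hw1 = (0·0 + 1·7; 7·0 + 1·7) = (7, 7)
w3 = Hw2 = (7, 56)
w4 = Hw3 = (56, 105)
The requested component of w4 is 56.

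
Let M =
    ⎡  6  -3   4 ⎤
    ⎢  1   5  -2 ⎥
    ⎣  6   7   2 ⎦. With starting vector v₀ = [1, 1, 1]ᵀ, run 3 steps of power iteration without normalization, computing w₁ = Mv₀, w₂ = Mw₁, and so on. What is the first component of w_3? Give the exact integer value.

949

w1 = Mv₀ = (7, 4, 15)
w2 = Mw1 = (90, -3, 100)
w3 = Mw2 = (949, -125, 719)
The requested component of w3 is 949.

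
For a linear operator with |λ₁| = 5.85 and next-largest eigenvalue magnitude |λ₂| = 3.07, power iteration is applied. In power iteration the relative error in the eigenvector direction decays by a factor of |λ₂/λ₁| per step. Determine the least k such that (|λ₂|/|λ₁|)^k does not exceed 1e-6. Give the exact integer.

|λ₂/λ₁| = 3.07/5.85 = 0.52479
Need k ≥ ln(1e-6) / ln(0.52479) = -13.8155 / -0.6448 ≈ 21.427
Smallest integer k satisfying the bound: 22

22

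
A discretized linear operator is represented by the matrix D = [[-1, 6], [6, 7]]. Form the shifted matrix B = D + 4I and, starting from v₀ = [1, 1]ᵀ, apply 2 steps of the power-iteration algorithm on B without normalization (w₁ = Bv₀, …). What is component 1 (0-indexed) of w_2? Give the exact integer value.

B = D + 4I has rows (3, 6); (6, 11)
w1 = Bv₀ = (9, 17)
w2 = Bw1 = (129, 241)
Requested component of w2: 241

241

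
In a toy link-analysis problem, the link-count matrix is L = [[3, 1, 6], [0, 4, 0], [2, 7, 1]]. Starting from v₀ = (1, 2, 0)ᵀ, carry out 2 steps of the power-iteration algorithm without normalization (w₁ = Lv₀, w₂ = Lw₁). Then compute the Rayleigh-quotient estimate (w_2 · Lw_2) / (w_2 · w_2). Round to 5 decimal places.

w1 = Lv₀ = (5, 8, 16)
w2 = Lw1 = (119, 32, 82)
Lw2 = (881, 128, 544)
w2·Lw2 = 119·881 + 32·128 + 82·544 = 153543; w2·w2 = 119·119 + 32·32 + 82·82 = 21909
λ ≈ 153543/21909 = 7.00822

λ ≈ 7.00822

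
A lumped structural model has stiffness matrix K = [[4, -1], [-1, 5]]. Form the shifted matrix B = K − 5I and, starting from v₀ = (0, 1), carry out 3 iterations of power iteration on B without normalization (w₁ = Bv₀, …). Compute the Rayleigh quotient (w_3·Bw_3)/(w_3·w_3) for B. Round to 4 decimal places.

B = K − 5I has rows (-1, -1); (-1, 0)
w1 = Bv₀ = ((-1)·0 + (-1)·1; (-1)·0 + 0·1) = (-1, 0)
w2 = Bw1 = ((-1)·(-1) + (-1)·0; (-1)·(-1) + 0·0) = (1, 1)
w3 = Bw2 = (-2, -1)
Bw3 = (3, 2)
w3·Bw3 = -8; w3·w3 = 5; μ ≈ -8/5 = -1.6000

μ ≈ -1.6000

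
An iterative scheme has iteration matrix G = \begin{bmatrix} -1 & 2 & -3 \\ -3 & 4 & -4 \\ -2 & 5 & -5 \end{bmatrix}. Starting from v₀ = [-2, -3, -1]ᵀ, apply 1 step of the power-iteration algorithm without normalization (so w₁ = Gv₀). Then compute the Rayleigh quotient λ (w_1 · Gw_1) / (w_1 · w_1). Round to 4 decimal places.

w1 = Gv₀ = (-1, -2, -6)
Gw1 = (15, 19, 22)
w1·Gw1 = (-1)·15 + (-2)·19 + (-6)·22 = -185; w1·w1 = (-1)·(-1) + (-2)·(-2) + (-6)·(-6) = 41
λ ≈ -185/41 = -4.5122

λ ≈ -4.5122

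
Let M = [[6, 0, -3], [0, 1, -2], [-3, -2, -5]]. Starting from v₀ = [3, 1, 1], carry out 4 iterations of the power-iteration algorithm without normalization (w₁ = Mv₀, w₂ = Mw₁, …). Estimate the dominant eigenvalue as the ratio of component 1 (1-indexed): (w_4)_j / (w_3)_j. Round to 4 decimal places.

λ ≈ 8.7657

w1 = Mv₀ = (6·3 + 0·1 + (-3)·1; 0·3 + 1·1 + (-2)·1; (-3)·3 + (-2)·1 + (-5)·1) = (15, -1, -16)
w2 = Mw1 = (6·15 + 0·(-1) + (-3)·(-16); 0·15 + 1·(-1) + (-2)·(-16); (-3)·15 + (-2)·(-1) + (-5)·(-16)) = (138, 31, 37)
w3 = Mw2 = (717, -43, -661)
w4 = Mw3 = (6285, 1279, 1240)
Ratio at component: 6285 / 717 = 8.7657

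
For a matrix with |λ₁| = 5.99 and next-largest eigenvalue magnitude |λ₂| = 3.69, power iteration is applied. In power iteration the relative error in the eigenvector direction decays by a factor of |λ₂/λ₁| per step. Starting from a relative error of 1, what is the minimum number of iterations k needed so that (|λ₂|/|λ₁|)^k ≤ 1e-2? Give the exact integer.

|λ₂/λ₁| = 3.69/5.99 = 0.61603
Need k ≥ ln(1e-2) / ln(0.61603) = -4.6052 / -0.4845 ≈ 9.506
Smallest integer k satisfying the bound: 10

10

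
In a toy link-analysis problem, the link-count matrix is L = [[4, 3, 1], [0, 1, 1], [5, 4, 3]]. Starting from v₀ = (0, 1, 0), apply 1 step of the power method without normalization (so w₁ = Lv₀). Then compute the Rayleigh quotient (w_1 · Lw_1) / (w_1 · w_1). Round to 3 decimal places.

w1 = Lv₀ = (3, 1, 4)
Lw1 = (19, 5, 31)
w1·Lw1 = 3·19 + 1·5 + 4·31 = 186; w1·w1 = 3·3 + 1·1 + 4·4 = 26
λ ≈ 186/26 = 7.154

7.154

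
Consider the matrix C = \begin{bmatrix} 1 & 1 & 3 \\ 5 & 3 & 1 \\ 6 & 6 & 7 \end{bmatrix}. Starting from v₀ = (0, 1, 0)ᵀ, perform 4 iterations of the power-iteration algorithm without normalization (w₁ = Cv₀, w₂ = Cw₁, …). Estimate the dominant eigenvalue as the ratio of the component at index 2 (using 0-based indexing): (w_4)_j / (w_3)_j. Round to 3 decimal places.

11.000

w1 = Cv₀ = (1, 3, 6)
w2 = Cw1 = (22, 20, 66)
w3 = Cw2 = (240, 236, 714)
w4 = Cw3 = (2618, 2622, 7854)
Ratio at component: 7854 / 714 = 11.000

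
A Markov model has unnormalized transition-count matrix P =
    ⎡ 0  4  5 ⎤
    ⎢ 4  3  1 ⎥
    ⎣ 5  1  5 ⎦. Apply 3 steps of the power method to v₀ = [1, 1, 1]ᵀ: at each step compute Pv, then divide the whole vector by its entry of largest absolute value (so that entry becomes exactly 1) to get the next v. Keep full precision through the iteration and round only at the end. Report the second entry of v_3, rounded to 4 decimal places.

Pv0 = (9.00000, 8.00000, 11.00000); divide by 11.00000 → v1 = (0.81818, 0.72727, 1.00000)
Pv1 = (7.90909, 6.45455, 9.81818); divide by 9.81818 → v2 = (0.80556, 0.65741, 1.00000)
Pv2 = (7.62963, 6.19444, 9.68519); divide by 9.68519 → v3 = (0.78776, 0.63958, 1.00000)
Requested entry of v3: 669/1046 = 0.6396

0.6396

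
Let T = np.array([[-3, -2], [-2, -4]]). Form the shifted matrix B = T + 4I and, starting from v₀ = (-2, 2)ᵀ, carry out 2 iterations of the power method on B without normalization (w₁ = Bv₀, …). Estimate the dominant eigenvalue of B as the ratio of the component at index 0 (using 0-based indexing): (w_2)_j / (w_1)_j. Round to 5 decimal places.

B = T + 4I has rows (1, -2); (-2, 0)
w1 = Bv₀ = (1·(-2) + (-2)·2; (-2)·(-2) + 0·2) = (-6, 4)
w2 = Bw1 = (1·(-6) + (-2)·4; (-2)·(-6) + 0·4) = (-14, 12)
Ratio: -14/-6 = 2.33333

2.33333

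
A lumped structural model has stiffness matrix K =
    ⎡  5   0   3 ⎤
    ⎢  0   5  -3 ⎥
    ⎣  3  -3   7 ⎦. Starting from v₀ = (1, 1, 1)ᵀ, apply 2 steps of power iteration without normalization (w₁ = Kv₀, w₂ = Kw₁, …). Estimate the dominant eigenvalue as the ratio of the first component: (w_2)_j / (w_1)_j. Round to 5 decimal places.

7.62500

w1 = Kv₀ = (5·1 + 0·1 + 3·1; 0·1 + 5·1 + (-3)·1; 3·1 + (-3)·1 + 7·1) = (8, 2, 7)
w2 = Kw1 = (5·8 + 0·2 + 3·7; 0·8 + 5·2 + (-3)·7; 3·8 + (-3)·2 + 7·7) = (61, -11, 67)
Ratio at component: 61 / 8 = 7.62500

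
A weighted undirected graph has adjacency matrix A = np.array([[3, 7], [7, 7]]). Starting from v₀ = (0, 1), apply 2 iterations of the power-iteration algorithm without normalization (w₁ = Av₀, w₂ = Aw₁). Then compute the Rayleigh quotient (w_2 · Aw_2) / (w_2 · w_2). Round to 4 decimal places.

λ ≈ 12.2703

w1 = Av₀ = (7, 7)
w2 = Aw1 = (70, 98)
Aw2 = (896, 1176)
w2·Aw2 = 70·896 + 98·1176 = 177968; w2·w2 = 70·70 + 98·98 = 14504
λ ≈ 177968/14504 = 12.2703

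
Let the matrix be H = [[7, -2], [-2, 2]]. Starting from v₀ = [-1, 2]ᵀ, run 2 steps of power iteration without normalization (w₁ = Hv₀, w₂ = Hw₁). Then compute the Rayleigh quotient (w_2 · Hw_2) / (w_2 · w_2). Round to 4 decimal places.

λ ≈ 7.6967

w1 = Hv₀ = (7·(-1) + (-2)·2; (-2)·(-1) + 2·2) = (-11, 6)
w2 = Hw1 = (7·(-11) + (-2)·6; (-2)·(-11) + 2·6) = (-89, 34)
Hw2 = (-691, 246)
w2·Hw2 = (-89)·(-691) + 34·246 = 69863; w2·w2 = (-89)·(-89) + 34·34 = 9077
λ ≈ 69863/9077 = 7.6967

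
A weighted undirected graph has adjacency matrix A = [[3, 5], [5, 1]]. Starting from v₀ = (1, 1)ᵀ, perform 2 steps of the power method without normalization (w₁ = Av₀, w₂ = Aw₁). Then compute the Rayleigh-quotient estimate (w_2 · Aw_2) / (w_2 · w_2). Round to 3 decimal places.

w1 = Av₀ = (8, 6)
w2 = Aw1 = (54, 46)
Aw2 = (392, 316)
w2·Aw2 = 54·392 + 46·316 = 35704; w2·w2 = 54·54 + 46·46 = 5032
λ ≈ 35704/5032 = 7.095

7.095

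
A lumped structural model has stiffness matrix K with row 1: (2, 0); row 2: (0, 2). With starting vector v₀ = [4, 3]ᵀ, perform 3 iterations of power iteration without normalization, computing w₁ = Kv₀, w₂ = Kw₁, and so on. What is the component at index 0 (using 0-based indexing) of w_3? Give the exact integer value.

32

w1 = Kv₀ = (2·4 + 0·3; 0·4 + 2·3) = (8, 6)
w2 = Kw1 = (2·8 + 0·6; 0·8 + 2·6) = (16, 12)
w3 = Kw2 = (32, 24)
The requested component of w3 is 32.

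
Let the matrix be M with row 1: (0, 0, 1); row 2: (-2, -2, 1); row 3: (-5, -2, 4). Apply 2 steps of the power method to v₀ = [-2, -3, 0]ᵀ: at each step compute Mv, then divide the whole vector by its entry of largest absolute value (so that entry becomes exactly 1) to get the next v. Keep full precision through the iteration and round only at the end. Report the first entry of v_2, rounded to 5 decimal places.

0.36364

Mv0 = (0.000000, 10.000000, 16.000000); divide by 16.000000 → v1 = (0.000000, 0.625000, 1.000000)
Mv1 = (1.000000, -0.250000, 2.750000); divide by 2.750000 → v2 = (0.363636, -0.090909, 1.000000)
Requested entry of v2: 16/44 = 0.36364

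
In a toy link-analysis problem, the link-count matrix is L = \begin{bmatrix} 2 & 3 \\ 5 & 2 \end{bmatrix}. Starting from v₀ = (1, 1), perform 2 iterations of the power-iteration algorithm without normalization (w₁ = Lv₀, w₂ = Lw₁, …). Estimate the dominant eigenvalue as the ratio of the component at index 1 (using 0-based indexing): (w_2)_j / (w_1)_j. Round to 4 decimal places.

w1 = Lv₀ = (2·1 + 3·1; 5·1 + 2·1) = (5, 7)
w2 = Lw1 = (2·5 + 3·7; 5·5 + 2·7) = (31, 39)
Ratio at component: 39 / 7 = 5.5714

5.5714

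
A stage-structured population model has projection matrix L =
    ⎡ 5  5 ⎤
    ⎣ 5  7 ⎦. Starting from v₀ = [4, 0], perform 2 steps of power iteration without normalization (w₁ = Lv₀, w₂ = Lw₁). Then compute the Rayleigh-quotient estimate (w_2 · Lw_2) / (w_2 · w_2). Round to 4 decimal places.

11.0984

w1 = Lv₀ = (20, 20)
w2 = Lw1 = (200, 240)
Lw2 = (2200, 2680)
w2·Lw2 = 200·2200 + 240·2680 = 1083200; w2·w2 = 200·200 + 240·240 = 97600
λ ≈ 1083200/97600 = 11.0984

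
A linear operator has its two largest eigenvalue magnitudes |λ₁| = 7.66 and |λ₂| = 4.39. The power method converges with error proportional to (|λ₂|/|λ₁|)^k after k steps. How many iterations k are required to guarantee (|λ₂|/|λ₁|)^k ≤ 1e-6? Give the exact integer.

25

|λ₂/λ₁| = 4.39/7.66 = 0.57311
Need k ≥ ln(1e-6) / ln(0.57311) = -13.8155 / -0.5567 ≈ 24.818
Smallest integer k satisfying the bound: 25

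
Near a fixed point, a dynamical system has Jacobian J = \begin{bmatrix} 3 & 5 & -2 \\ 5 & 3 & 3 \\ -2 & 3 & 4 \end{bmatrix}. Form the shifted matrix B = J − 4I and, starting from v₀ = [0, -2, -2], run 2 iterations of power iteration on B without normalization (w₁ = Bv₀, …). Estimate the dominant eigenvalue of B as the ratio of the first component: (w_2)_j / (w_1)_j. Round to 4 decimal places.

B = J − 4I has rows (-1, 5, -2); (5, -1, 3); (-2, 3, 0)
w1 = Bv₀ = ((-1)·0 + 5·(-2) + (-2)·(-2); 5·0 + (-1)·(-2) + 3·(-2); (-2)·0 + 3·(-2) + 0·(-2)) = (-6, -4, -6)
w2 = Bw1 = ((-1)·(-6) + 5·(-4) + (-2)·(-6); 5·(-6) + (-1)·(-4) + 3·(-6); (-2)·(-6) + 3·(-4) + 0·(-6)) = (-2, -44, 0)
Ratio: -2/-6 = 0.3333

0.3333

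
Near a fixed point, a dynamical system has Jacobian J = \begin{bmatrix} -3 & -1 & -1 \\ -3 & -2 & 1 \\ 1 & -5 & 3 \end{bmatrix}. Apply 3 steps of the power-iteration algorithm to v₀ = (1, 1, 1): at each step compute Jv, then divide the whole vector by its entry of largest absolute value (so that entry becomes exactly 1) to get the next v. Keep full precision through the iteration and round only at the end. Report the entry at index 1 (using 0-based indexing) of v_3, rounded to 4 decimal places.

0.9787

Jv0 = (-5.00000, -4.00000, -1.00000); divide by -5.00000 → v1 = (1.00000, 0.80000, 0.20000)
Jv1 = (-4.00000, -4.40000, -2.40000); divide by -4.40000 → v2 = (0.90909, 1.00000, 0.54545)
Jv2 = (-4.27273, -4.18182, -2.45455); divide by -4.27273 → v3 = (1.00000, 0.97872, 0.57447)
Requested entry of v3: -92/-94 = 0.9787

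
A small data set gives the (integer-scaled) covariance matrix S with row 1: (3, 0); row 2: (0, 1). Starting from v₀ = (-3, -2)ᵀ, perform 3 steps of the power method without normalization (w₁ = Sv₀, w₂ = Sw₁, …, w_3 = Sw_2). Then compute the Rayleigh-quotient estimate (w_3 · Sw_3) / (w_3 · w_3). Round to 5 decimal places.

λ ≈ 2.99878

w1 = Sv₀ = (3·(-3) + 0·(-2); 0·(-3) + 1·(-2)) = (-9, -2)
w2 = Sw1 = (3·(-9) + 0·(-2); 0·(-9) + 1·(-2)) = (-27, -2)
w3 = Sw2 = (-81, -2)
Sw3 = (-243, -2)
w3·Sw3 = (-81)·(-243) + (-2)·(-2) = 19687; w3·w3 = (-81)·(-81) + (-2)·(-2) = 6565
λ ≈ 19687/6565 = 2.99878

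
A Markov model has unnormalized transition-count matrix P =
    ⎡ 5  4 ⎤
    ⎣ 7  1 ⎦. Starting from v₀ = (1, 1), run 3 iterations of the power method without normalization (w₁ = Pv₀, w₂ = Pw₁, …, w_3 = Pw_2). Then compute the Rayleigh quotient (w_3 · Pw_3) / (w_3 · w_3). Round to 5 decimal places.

w1 = Pv₀ = (5·1 + 4·1; 7·1 + 1·1) = (9, 8)
w2 = Pw1 = (5·9 + 4·8; 7·9 + 1·8) = (77, 71)
w3 = Pw2 = (669, 610)
Pw3 = (5785, 5293)
w3·Pw3 = 669·5785 + 610·5293 = 7098895; w3·w3 = 669·669 + 610·610 = 819661
λ ≈ 7098895/819661 = 8.66077

λ ≈ 8.66077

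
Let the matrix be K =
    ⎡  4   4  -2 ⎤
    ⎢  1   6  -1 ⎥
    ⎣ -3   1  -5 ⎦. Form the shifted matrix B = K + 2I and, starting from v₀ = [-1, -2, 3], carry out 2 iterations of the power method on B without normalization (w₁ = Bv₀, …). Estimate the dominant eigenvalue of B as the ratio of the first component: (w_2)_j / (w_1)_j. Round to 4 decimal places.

9.2000

B = K + 2I has rows (6, 4, -2); (1, 8, -1); (-3, 1, -3)
w1 = Bv₀ = (-20, -20, -8)
w2 = Bw1 = (-184, -172, 64)
Ratio: -184/-20 = 9.2000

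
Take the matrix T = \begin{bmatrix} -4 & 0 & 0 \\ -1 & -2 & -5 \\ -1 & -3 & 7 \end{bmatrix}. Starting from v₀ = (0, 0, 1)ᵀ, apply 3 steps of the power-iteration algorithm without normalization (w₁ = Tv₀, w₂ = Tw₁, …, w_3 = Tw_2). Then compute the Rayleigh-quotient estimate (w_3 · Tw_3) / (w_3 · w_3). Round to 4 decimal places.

λ ≈ 8.3670

w1 = Tv₀ = (0, -5, 7)
w2 = Tw1 = (0, -25, 64)
w3 = Tw2 = (0, -270, 523)
Tw3 = (0, -2075, 4471)
w3·Tw3 = 0·0 + (-270)·(-2075) + 523·4471 = 2898583; w3·w3 = 0·0 + (-270)·(-270) + 523·523 = 346429
λ ≈ 2898583/346429 = 8.3670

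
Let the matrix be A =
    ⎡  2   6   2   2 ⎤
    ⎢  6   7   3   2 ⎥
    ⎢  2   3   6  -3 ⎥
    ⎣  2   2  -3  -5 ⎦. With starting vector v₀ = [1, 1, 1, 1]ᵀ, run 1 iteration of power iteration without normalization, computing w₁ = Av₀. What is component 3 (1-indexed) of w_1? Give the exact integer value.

w1 = Av₀ = (12, 18, 8, -4)
The requested component of w1 is 8.

8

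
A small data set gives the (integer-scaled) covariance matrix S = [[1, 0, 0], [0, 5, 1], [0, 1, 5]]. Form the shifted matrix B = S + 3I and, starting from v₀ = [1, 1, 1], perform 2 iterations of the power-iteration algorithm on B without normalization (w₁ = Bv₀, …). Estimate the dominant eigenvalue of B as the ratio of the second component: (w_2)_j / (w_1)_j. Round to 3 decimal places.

9.000

B = S + 3I has rows (4, 0, 0); (0, 8, 1); (0, 1, 8)
w1 = Bv₀ = (4·1 + 0·1 + 0·1; 0·1 + 8·1 + 1·1; 0·1 + 1·1 + 8·1) = (4, 9, 9)
w2 = Bw1 = (4·4 + 0·9 + 0·9; 0·4 + 8·9 + 1·9; 0·4 + 1·9 + 8·9) = (16, 81, 81)
Ratio: 81/9 = 9.000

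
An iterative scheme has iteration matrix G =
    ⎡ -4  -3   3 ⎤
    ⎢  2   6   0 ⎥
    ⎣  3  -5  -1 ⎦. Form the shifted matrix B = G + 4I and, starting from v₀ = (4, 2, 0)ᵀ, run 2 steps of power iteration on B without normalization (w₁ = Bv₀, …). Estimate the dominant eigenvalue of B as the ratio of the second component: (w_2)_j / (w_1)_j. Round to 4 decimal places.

B = G + 4I has rows (0, -3, 3); (2, 10, 0); (3, -5, 3)
w1 = Bv₀ = (-6, 28, 2)
w2 = Bw1 = (-78, 268, -152)
Ratio: 268/28 = 9.5714

9.5714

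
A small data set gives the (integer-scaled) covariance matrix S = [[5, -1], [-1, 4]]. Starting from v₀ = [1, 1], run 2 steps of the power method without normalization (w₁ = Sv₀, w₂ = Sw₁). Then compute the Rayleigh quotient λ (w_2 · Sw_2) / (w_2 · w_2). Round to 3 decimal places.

w1 = Sv₀ = (4, 3)
w2 = Sw1 = (17, 8)
Sw2 = (77, 15)
w2·Sw2 = 17·77 + 8·15 = 1429; w2·w2 = 17·17 + 8·8 = 353
λ ≈ 1429/353 = 4.048

4.048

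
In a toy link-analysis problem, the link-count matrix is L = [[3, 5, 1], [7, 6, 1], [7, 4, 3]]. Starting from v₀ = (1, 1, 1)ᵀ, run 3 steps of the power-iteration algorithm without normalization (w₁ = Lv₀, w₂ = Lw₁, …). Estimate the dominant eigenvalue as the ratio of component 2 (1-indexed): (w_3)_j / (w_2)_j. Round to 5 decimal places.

λ ≈ 11.82609

w1 = Lv₀ = (3·1 + 5·1 + 1·1; 7·1 + 6·1 + 1·1; 7·1 + 4·1 + 3·1) = (9, 14, 14)
w2 = Lw1 = (3·9 + 5·14 + 1·14; 7·9 + 6·14 + 1·14; 7·9 + 4·14 + 3·14) = (111, 161, 161)
w3 = Lw2 = (1299, 1904, 1904)
Ratio at component: 1904 / 161 = 11.82609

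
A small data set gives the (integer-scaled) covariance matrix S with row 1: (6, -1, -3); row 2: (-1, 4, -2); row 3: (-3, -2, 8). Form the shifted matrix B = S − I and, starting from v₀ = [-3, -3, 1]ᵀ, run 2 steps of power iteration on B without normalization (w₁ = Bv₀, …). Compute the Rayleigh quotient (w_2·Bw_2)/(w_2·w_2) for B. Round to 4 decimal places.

B = S − I has rows (5, -1, -3); (-1, 3, -2); (-3, -2, 7)
w1 = Bv₀ = (-15, -8, 22)
w2 = Bw1 = (-133, -53, 215)
Bw2 = (-1257, -456, 2010)
w2·Bw2 = 623499; w2·w2 = 66723; μ ≈ 623499/66723 = 9.3446

9.3446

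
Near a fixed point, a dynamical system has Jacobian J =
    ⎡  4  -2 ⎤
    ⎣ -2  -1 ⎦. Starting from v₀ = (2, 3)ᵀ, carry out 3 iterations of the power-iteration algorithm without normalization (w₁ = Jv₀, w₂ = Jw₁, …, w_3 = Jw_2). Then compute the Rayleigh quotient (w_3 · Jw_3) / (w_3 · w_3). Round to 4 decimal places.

w1 = Jv₀ = (2, -7)
w2 = Jw1 = (22, 3)
w3 = Jw2 = (82, -47)
Jw3 = (422, -117)
w3·Jw3 = 82·422 + (-47)·(-117) = 40103; w3·w3 = 82·82 + (-47)·(-47) = 8933
λ ≈ 40103/8933 = 4.4893

λ ≈ 4.4893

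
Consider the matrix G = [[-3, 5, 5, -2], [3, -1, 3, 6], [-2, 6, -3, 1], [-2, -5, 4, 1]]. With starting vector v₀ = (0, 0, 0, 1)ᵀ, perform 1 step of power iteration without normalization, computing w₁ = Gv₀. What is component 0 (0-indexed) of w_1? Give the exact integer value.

-2

w1 = Gv₀ = ((-3)·0 + 5·0 + 5·0 + (-2)·1; 3·0 + (-1)·0 + 3·0 + 6·1; (-2)·0 + 6·0 + (-3)·0 + 1·1; (-2)·0 + (-5)·0 + 4·0 + 1·1) = (-2, 6, 1, 1)
The requested component of w1 is -2.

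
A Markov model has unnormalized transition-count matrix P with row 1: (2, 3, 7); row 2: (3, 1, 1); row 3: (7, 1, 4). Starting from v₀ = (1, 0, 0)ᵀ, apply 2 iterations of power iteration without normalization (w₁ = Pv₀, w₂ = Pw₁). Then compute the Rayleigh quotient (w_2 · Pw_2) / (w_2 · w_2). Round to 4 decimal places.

λ ≈ 10.2034

w1 = Pv₀ = (2, 3, 7)
w2 = Pw1 = (62, 16, 45)
Pw2 = (487, 247, 630)
w2·Pw2 = 62·487 + 16·247 + 45·630 = 62496; w2·w2 = 62·62 + 16·16 + 45·45 = 6125
λ ≈ 62496/6125 = 10.2034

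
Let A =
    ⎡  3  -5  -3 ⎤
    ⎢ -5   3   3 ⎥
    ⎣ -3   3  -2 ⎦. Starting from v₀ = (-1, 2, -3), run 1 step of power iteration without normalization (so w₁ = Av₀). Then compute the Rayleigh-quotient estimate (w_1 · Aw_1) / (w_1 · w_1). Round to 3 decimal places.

w1 = Av₀ = (3·(-1) + (-5)·2 + (-3)·(-3); (-5)·(-1) + 3·2 + 3·(-3); (-3)·(-1) + 3·2 + (-2)·(-3)) = (-4, 2, 15)
Aw1 = (-67, 71, -12)
w1·Aw1 = (-4)·(-67) + 2·71 + 15·(-12) = 230; w1·w1 = (-4)·(-4) + 2·2 + 15·15 = 245
λ ≈ 230/245 = 0.939

0.939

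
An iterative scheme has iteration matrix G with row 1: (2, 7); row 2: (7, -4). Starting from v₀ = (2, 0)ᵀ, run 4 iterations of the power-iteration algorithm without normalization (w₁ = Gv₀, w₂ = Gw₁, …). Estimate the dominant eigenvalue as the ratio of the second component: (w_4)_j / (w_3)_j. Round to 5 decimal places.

w1 = Gv₀ = (4, 14)
w2 = Gw1 = (106, -28)
w3 = Gw2 = (16, 854)
w4 = Gw3 = (6010, -3304)
Ratio at component: -3304 / 854 = -3.86885

-3.86885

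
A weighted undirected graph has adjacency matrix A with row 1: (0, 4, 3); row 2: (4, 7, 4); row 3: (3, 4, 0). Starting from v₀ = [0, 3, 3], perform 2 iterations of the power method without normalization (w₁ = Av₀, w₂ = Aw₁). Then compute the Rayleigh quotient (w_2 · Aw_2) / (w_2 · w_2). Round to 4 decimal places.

10.9742

w1 = Av₀ = (0·0 + 4·3 + 3·3; 4·0 + 7·3 + 4·3; 3·0 + 4·3 + 0·3) = (21, 33, 12)
w2 = Aw1 = (0·21 + 4·33 + 3·12; 4·21 + 7·33 + 4·12; 3·21 + 4·33 + 0·12) = (168, 363, 195)
Aw2 = (2037, 3993, 1956)
w2·Aw2 = 168·2037 + 363·3993 + 195·1956 = 2173095; w2·w2 = 168·168 + 363·363 + 195·195 = 198018
λ ≈ 2173095/198018 = 10.9742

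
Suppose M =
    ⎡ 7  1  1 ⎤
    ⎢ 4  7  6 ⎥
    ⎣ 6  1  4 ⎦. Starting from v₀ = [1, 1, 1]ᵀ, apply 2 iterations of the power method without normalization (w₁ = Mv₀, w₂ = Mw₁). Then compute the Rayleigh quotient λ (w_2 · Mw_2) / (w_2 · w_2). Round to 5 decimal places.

11.43573

w1 = Mv₀ = (7·1 + 1·1 + 1·1; 4·1 + 7·1 + 6·1; 6·1 + 1·1 + 4·1) = (9, 17, 11)
w2 = Mw1 = (7·9 + 1·17 + 1·11; 4·9 + 7·17 + 6·11; 6·9 + 1·17 + 4·11) = (91, 221, 115)
Mw2 = (973, 2601, 1227)
w2·Mw2 = 91·973 + 221·2601 + 115·1227 = 804469; w2·w2 = 91·91 + 221·221 + 115·115 = 70347
λ ≈ 804469/70347 = 11.43573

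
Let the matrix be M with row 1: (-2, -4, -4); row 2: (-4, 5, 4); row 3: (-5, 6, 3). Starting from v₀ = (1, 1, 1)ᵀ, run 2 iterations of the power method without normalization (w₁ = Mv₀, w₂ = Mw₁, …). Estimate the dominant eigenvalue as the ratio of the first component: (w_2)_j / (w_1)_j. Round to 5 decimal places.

λ ≈ 1.60000

w1 = Mv₀ = (-10, 5, 4)
w2 = Mw1 = (-16, 81, 92)
Ratio at component: -16 / -10 = 1.60000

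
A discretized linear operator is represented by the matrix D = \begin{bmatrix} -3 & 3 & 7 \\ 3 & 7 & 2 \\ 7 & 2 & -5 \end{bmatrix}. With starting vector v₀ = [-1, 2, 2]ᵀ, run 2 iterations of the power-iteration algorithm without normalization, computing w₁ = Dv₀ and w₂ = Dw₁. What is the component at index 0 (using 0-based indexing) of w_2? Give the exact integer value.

-115

w1 = Dv₀ = (23, 15, -13)
w2 = Dw1 = (-115, 148, 256)
The requested component of w2 is -115.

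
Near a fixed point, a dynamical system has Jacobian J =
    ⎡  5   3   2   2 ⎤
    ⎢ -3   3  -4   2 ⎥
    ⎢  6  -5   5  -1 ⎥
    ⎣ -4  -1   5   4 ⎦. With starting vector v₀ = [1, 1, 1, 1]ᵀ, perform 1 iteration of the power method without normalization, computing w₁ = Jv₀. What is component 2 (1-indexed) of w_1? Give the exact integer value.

-2

w1 = Jv₀ = (12, -2, 5, 4)
The requested component of w1 is -2.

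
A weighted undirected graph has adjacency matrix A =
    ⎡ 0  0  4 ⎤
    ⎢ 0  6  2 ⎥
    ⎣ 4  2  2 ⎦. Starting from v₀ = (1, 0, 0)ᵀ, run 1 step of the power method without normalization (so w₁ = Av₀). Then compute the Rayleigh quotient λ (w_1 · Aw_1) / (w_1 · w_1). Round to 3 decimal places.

λ ≈ 2.000

w1 = Av₀ = (0·1 + 0·0 + 4·0; 0·1 + 6·0 + 2·0; 4·1 + 2·0 + 2·0) = (0, 0, 4)
Aw1 = (16, 8, 8)
w1·Aw1 = 0·16 + 0·8 + 4·8 = 32; w1·w1 = 0·0 + 0·0 + 4·4 = 16
λ ≈ 32/16 = 2.000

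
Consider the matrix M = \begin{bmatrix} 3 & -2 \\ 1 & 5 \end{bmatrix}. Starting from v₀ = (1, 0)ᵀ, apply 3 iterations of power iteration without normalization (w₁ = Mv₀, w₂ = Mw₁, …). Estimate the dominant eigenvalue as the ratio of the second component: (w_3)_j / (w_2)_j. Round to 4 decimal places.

λ ≈ 5.8750

w1 = Mv₀ = (3·1 + (-2)·0; 1·1 + 5·0) = (3, 1)
w2 = Mw1 = (3·3 + (-2)·1; 1·3 + 5·1) = (7, 8)
w3 = Mw2 = (5, 47)
Ratio at component: 47 / 8 = 5.8750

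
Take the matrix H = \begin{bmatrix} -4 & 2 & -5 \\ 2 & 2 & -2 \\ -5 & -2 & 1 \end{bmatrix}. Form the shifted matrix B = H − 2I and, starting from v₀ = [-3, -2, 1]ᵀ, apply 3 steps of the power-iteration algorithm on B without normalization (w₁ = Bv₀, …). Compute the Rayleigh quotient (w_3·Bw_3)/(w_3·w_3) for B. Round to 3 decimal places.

μ ≈ -8.888

B = H − 2I has rows (-6, 2, -5); (2, 0, -2); (-5, -2, -1)
w1 = Bv₀ = (9, -8, 18)
w2 = Bw1 = (-160, -18, -47)
w3 = Bw2 = (1159, -226, 883)
Bw3 = (-11821, 552, -6226)
w3·Bw3 = -19322849; w3·w3 = 2174046; μ ≈ -19322849/2174046 = -8.888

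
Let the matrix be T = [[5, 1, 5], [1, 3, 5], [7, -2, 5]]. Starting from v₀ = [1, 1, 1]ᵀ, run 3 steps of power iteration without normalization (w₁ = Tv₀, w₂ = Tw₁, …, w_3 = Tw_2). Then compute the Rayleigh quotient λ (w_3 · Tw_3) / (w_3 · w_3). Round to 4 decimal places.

w1 = Tv₀ = (11, 9, 10)
w2 = Tw1 = (114, 88, 109)
w3 = Tw2 = (1203, 923, 1167)
Tw3 = (12773, 9807, 12410)
w3·Tw3 = 1203·12773 + 923·9807 + 1167·12410 = 38900250; w3·w3 = 1203·1203 + 923·923 + 1167·1167 = 3661027
λ ≈ 38900250/3661027 = 10.6255

10.6255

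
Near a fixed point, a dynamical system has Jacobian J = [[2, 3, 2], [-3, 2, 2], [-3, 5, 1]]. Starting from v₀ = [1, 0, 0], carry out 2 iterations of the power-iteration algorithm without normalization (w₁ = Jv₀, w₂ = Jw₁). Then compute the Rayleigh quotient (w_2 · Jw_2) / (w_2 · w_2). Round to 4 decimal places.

4.1391

w1 = Jv₀ = (2·1 + 3·0 + 2·0; (-3)·1 + 2·0 + 2·0; (-3)·1 + 5·0 + 1·0) = (2, -3, -3)
w2 = Jw1 = (2·2 + 3·(-3) + 2·(-3); (-3)·2 + 2·(-3) + 2·(-3); (-3)·2 + 5·(-3) + 1·(-3)) = (-11, -18, -24)
Jw2 = (-124, -51, -81)
w2·Jw2 = (-11)·(-124) + (-18)·(-51) + (-24)·(-81) = 4226; w2·w2 = (-11)·(-11) + (-18)·(-18) + (-24)·(-24) = 1021
λ ≈ 4226/1021 = 4.1391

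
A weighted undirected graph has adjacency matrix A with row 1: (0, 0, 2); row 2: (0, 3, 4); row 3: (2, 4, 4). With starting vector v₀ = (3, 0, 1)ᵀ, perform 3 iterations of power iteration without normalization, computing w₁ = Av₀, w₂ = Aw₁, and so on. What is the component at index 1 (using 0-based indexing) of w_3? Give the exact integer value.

w1 = Av₀ = (2, 4, 10)
w2 = Aw1 = (20, 52, 60)
w3 = Aw2 = (120, 396, 488)
The requested component of w3 is 396.

396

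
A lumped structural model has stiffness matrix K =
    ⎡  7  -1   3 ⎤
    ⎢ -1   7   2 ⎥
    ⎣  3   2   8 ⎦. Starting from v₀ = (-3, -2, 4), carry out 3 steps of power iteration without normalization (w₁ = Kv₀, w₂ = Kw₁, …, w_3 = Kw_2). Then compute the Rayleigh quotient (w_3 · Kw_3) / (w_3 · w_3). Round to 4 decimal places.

10.5298

w1 = Kv₀ = (-7, -3, 19)
w2 = Kw1 = (11, 24, 125)
w3 = Kw2 = (428, 407, 1081)
Kw3 = (5832, 4583, 10746)
w3·Kw3 = 428·5832 + 407·4583 + 1081·10746 = 15977803; w3·w3 = 428·428 + 407·407 + 1081·1081 = 1517394
λ ≈ 15977803/1517394 = 10.5298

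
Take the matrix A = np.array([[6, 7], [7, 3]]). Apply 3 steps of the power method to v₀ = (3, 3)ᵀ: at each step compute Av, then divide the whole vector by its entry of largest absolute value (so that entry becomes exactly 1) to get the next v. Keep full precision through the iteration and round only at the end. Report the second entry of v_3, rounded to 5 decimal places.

Av0 = (39.000000, 30.000000); divide by 39.000000 → v1 = (1.000000, 0.769231)
Av1 = (11.384615, 9.307692); divide by 11.384615 → v2 = (1.000000, 0.817568)
Av2 = (11.722973, 9.452703); divide by 11.722973 → v3 = (1.000000, 0.806340)
Requested entry of v3: 4197/5205 = 0.80634

0.80634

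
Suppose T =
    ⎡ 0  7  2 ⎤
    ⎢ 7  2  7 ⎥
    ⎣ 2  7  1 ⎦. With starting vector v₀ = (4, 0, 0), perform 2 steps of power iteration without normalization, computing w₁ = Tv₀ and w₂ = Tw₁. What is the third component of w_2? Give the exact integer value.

204

w1 = Tv₀ = (0·4 + 7·0 + 2·0; 7·4 + 2·0 + 7·0; 2·4 + 7·0 + 1·0) = (0, 28, 8)
w2 = Tw1 = (0·0 + 7·28 + 2·8; 7·0 + 2·28 + 7·8; 2·0 + 7·28 + 1·8) = (212, 112, 204)
The requested component of w2 is 204.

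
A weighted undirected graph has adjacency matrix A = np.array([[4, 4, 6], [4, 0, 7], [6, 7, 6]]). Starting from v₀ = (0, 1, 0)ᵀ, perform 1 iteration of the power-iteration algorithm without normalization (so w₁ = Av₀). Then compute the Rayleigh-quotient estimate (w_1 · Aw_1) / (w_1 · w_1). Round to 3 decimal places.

w1 = Av₀ = (4·0 + 4·1 + 6·0; 4·0 + 0·1 + 7·0; 6·0 + 7·1 + 6·0) = (4, 0, 7)
Aw1 = (58, 65, 66)
w1·Aw1 = 4·58 + 0·65 + 7·66 = 694; w1·w1 = 4·4 + 0·0 + 7·7 = 65
λ ≈ 694/65 = 10.677

λ ≈ 10.677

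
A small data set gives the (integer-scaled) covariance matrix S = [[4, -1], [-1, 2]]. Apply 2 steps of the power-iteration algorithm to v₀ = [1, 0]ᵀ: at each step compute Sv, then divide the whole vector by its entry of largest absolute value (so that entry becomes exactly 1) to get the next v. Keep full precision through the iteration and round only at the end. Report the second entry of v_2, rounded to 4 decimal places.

Sv0 = (4.00000, -1.00000); divide by 4.00000 → v1 = (1.00000, -0.25000)
Sv1 = (4.25000, -1.50000); divide by 4.25000 → v2 = (1.00000, -0.35294)
Requested entry of v2: -6/17 = -0.3529

-0.3529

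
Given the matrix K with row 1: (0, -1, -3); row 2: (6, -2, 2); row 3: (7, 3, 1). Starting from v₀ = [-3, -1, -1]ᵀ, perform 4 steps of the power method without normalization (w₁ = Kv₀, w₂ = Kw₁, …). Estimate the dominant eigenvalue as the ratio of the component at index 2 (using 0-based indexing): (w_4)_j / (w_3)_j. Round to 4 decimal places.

w1 = Kv₀ = (0·(-3) + (-1)·(-1) + (-3)·(-1); 6·(-3) + (-2)·(-1) + 2·(-1); 7·(-3) + 3·(-1) + 1·(-1)) = (4, -18, -25)
w2 = Kw1 = (0·4 + (-1)·(-18) + (-3)·(-25); 6·4 + (-2)·(-18) + 2·(-25); 7·4 + 3·(-18) + 1·(-25)) = (93, 10, -51)
w3 = Kw2 = (143, 436, 630)
w4 = Kw3 = (-2326, 1246, 2939)
Ratio at component: 2939 / 630 = 4.6651

λ ≈ 4.6651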